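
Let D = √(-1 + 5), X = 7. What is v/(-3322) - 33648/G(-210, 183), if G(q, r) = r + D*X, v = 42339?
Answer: -10919949/59494 ≈ -183.55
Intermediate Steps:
D = 2 (D = √4 = 2)
G(q, r) = 14 + r (G(q, r) = r + 2*7 = r + 14 = 14 + r)
v/(-3322) - 33648/G(-210, 183) = 42339/(-3322) - 33648/(14 + 183) = 42339*(-1/3322) - 33648/197 = -3849/302 - 33648*1/197 = -3849/302 - 33648/197 = -10919949/59494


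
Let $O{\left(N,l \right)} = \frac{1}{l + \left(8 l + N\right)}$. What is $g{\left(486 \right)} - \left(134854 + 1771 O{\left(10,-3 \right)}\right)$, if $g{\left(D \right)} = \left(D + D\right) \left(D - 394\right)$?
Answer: $- \frac{770539}{17} \approx -45326.0$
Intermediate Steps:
$O{\left(N,l \right)} = \frac{1}{N + 9 l}$ ($O{\left(N,l \right)} = \frac{1}{l + \left(N + 8 l\right)} = \frac{1}{N + 9 l}$)
$g{\left(D \right)} = 2 D \left(-394 + D\right)$
$g{\left(486 \right)} - \left(134854 + 1771 O{\left(10,-3 \right)}\right) = 2 \cdot 486 \left(-394 + 486\right) - \left(134854 + \frac{1771}{10 + 9 \left(-3\right)}\right) = 2 \cdot 486 \cdot 92 - \left(134854 + \frac{1771}{10 - 27}\right) = 89424 - \left(134854 + \frac{1771}{-17}\right) = 89424 - \left(134854 + 1771 \left(- \frac{1}{17}\right)\right) = 89424 - \left(134854 - \frac{1771}{17}\right) = 89424 - \frac{2290747}{17} = - \frac{770539}{17}$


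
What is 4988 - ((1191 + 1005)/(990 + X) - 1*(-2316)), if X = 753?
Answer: 1551700/581 ≈ 2670.7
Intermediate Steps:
4988 - ((1191 + 1005)/(990 + X) - 1*(-2316)) = 4988 - ((1191 + 1005)/(990 + 753) - 1*(-2316)) = 4988 - (2196/1743 + 2316) = 4988 - (2196*(1/1743) + 2316) = 4988 - (732/581 + 2316) = 4988 - 1*1346328/581 = 4988 - 1346328/581 = 1551700/581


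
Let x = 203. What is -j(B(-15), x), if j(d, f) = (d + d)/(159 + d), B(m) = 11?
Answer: -11/85 ≈ -0.12941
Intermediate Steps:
j(d, f) = 2*d/(159 + d) (j(d, f) = (2*d)/(159 + d) = 2*d/(159 + d))
-j(B(-15), x) = -2*11/(159 + 11) = -2*11/170 = -1*11/85 = -11/85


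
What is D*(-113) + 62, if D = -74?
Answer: 8424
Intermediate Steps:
D*(-113) + 62 = -74*(-113) + 62 = 8362 + 62 = 8424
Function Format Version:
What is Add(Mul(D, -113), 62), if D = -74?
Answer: 8424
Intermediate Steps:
Add(Mul(D, -113), 62) = Add(Mul(-74, -113), 62) = Add(8362, 62) = 8424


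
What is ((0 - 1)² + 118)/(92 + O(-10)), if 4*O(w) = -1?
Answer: 476/367 ≈ 1.2970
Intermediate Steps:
O(w) = -¼ (O(w) = (¼)*(-1) = -¼)
((0 - 1)² + 118)/(92 + O(-10)) = ((0 - 1)² + 118)/(92 - ¼) = ((-1)² + 118)/(367/4) = (1 + 118)*(4/367) = 119*(4/367) = 476/367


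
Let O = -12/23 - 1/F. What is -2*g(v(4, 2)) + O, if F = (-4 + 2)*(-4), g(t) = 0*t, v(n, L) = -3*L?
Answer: -119/184 ≈ -0.64674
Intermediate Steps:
g(t) = 0
F = 8 (F = -2*(-4) = 8)
O = -119/184 (O = -12/23 - 1/8 = -12*1/23 - 1*⅛ = -12/23 - ⅛ = -119/184 ≈ -0.64674)
-2*g(v(4, 2)) + O = -2*0 - 119/184 = 0 - 119/184 = -119/184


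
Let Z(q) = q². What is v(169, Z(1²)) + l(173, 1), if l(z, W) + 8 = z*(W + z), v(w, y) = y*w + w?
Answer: 30432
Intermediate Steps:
v(w, y) = w + w*y (v(w, y) = w*y + w = w + w*y)
l(z, W) = -8 + z*(W + z)
v(169, Z(1²)) + l(173, 1) = 169*(1 + (1²)²) + (-8 + 173² + 1*173) = 169*(1 + 1²) + (-8 + 29929 + 173) = 169*(1 + 1) + 30094 = 169*2 + 30094 = 338 + 30094 = 30432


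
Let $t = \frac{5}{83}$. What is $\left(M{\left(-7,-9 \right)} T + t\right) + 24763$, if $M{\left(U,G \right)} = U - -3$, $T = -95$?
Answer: $\frac{2086874}{83} \approx 25143.0$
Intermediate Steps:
$t = \frac{5}{83}$ ($t = 5 \cdot \frac{1}{83} = \frac{5}{83} \approx 0.060241$)
$M{\left(U,G \right)} = 3 + U$ ($M{\left(U,G \right)} = U + 3 = 3 + U$)
$\left(M{\left(-7,-9 \right)} T + t\right) + 24763 = \left(\left(3 - 7\right) \left(-95\right) + \frac{5}{83}\right) + 24763 = \left(\left(-4\right) \left(-95\right) + \frac{5}{83}\right) + 24763 = \left(380 + \frac{5}{83}\right) + 24763 = \frac{31545}{83} + 24763 = \frac{2086874}{83}$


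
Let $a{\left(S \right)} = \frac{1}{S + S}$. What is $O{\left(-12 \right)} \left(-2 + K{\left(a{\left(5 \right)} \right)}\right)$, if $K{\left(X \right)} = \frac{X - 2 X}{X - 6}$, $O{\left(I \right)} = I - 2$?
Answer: $\frac{1638}{59} \approx 27.763$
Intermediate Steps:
$O{\left(I \right)} = -2 + I$
$a{\left(S \right)} = \frac{1}{2 S}$
$K{\left(X \right)} = - \frac{X}{-6 + X}$ ($K{\left(X \right)} = \frac{\left(-1\right) X}{-6 + X} = - \frac{X}{-6 + X}$)
$O{\left(-12 \right)} \left(-2 + K{\left(a{\left(5 \right)} \right)}\right) = \left(-2 - 12\right) \left(-2 - \frac{\frac{1}{2} \cdot \frac{1}{5}}{-6 + \frac{1}{2 \cdot 5}}\right) = - 14 \left(-2 - \frac{\frac{1}{2} \cdot \frac{1}{5}}{-6 + \frac{1}{2} \cdot \frac{1}{5}}\right) = - 14 \left(-2 - \frac{1}{10 \left(-6 + \frac{1}{10}\right)}\right) = - 14 \left(-2 - \frac{1}{10 \left(- \frac{59}{10}\right)}\right) = - 14 \left(-2 - \frac{1}{10} \left(- \frac{10}{59}\right)\right) = - 14 \left(-2 + \frac{1}{59}\right) = \left(-14\right) \left(- \frac{117}{59}\right) = \frac{1638}{59}$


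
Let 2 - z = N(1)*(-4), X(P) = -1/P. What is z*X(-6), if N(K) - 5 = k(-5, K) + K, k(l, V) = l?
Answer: 1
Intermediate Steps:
N(K) = K (N(K) = 5 + (-5 + K) = K)
z = 6 (z = 2 - (-4) = 2 - 1*(-4) = 2 + 4 = 6)
z*X(-6) = 6*(-1/(-6)) = 6*(-1*(-1/6)) = 6*(1/6) = 1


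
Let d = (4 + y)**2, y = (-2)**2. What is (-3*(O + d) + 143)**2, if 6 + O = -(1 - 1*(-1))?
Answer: 625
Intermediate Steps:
y = 4
d = 64 (d = (4 + 4)**2 = 8**2 = 64)
O = -8 (O = -6 - (1 - 1*(-1)) = -6 - (1 + 1) = -6 - 1*2 = -6 - 2 = -8)
(-3*(O + d) + 143)**2 = (-3*(-8 + 64) + 143)**2 = (-3*56 + 143)**2 = (-168 + 143)**2 = (-25)**2 = 625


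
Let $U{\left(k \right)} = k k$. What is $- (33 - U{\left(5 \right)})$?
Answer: $-8$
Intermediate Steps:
$U{\left(k \right)} = k^{2}$
$- (33 - U{\left(5 \right)}) = - (33 - 5^{2}) = - (33 - 25) = \left(-1\right) 8 = -8$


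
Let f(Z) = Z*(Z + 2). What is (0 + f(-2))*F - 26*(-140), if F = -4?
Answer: 3640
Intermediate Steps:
f(Z) = Z*(2 + Z)
(0 + f(-2))*F - 26*(-140) = (0 - 2*(2 - 2))*(-4) - 26*(-140) = (0 - 2*0)*(-4) + 3640 = (0 + 0)*(-4) + 3640 = 0*(-4) + 3640 = 0 + 3640 = 3640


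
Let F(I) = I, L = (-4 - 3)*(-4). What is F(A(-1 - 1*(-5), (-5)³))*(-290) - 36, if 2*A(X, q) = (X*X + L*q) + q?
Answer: 523269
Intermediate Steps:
L = 28 (L = -7*(-4) = 28)
A(X, q) = X²/2 + 29*q/2 (A(X, q) = ((X*X + 28*q) + q)/2 = ((X² + 28*q) + q)/2 = (X² + 29*q)/2 = X²/2 + 29*q/2)
F(A(-1 - 1*(-5), (-5)³))*(-290) - 36 = ((-1 - 1*(-5))²/2 + (29/2)*(-5)³)*(-290) - 36 = ((-1 + 5)²/2 + (29/2)*(-125))*(-290) - 36 = ((½)*4² - 3625/2)*(-290) - 36 = ((½)*16 - 3625/2)*(-290) - 36 = (8 - 3625/2)*(-290) - 36 = -3609/2*(-290) - 36 = 523305 - 36 = 523269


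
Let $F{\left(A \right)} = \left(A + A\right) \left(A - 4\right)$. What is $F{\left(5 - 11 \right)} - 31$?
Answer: $89$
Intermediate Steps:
$F{\left(A \right)} = 2 A \left(-4 + A\right)$
$F{\left(5 - 11 \right)} - 31 = 2 \left(5 - 11\right) \left(-4 + \left(5 - 11\right)\right) - 31 = 2 \left(-6\right) \left(-4 - 6\right) + \left(-145 + 114\right) = 2 \left(-6\right) \left(-10\right) - 31 = 120 - 31 = 89$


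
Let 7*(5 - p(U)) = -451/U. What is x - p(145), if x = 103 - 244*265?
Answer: -65530881/1015 ≈ -64562.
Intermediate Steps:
x = -64557 (x = 103 - 64660 = -64557)
p(U) = 5 + 451/(7*U) (p(U) = 5 - (-451)/(7*U) = 5 + 451/(7*U))
x - p(145) = -64557 - (5 + (451/7)/145) = -64557 - (5 + (451/7)*(1/145)) = -64557 - (5 + 451/1015) = -64557 - 1*5526/1015 = -64557 - 5526/1015 = -65530881/1015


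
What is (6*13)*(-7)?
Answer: -546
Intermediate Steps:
(6*13)*(-7) = 78*(-7) = -546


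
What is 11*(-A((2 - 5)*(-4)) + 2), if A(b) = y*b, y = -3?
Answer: 418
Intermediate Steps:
A(b) = -3*b
11*(-A((2 - 5)*(-4)) + 2) = 11*(-(-3)*(2 - 5)*(-4) + 2) = 11*(-(-3)*(-3*(-4)) + 2) = 11*(-(-3)*12 + 2) = 11*(-1*(-36) + 2) = 11*(36 + 2) = 11*38 = 418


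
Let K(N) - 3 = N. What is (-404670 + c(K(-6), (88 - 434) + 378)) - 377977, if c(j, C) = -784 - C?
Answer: -783463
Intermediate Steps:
K(N) = 3 + N
(-404670 + c(K(-6), (88 - 434) + 378)) - 377977 = (-404670 + (-784 - ((88 - 434) + 378))) - 377977 = (-404670 + (-784 - (-346 + 378))) - 377977 = (-404670 + (-784 - 1*32)) - 377977 = (-404670 + (-784 - 32)) - 377977 = (-404670 - 816) - 377977 = -405486 - 377977 = -783463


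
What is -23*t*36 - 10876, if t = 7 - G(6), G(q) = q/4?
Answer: -15430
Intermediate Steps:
G(q) = q/4 (G(q) = q*(¼) = q/4)
t = 11/2 (t = 7 - 6/4 = 7 - 1*3/2 = 7 - 3/2 = 11/2 ≈ 5.5000)
-23*t*36 - 10876 = -23*11/2*36 - 10876 = -253/2*36 - 10876 = -4554 - 10876 = -15430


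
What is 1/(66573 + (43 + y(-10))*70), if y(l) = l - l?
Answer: 1/69583 ≈ 1.4371e-5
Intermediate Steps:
y(l) = 0
1/(66573 + (43 + y(-10))*70) = 1/(66573 + (43 + 0)*70) = 1/(66573 + 43*70) = 1/(66573 + 3010) = 1/69583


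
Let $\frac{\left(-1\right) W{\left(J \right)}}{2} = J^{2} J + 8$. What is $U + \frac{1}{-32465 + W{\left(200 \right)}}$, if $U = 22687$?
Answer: $\frac{363728896446}{16032481} \approx 22687.0$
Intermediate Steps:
$W{\left(J \right)} = -16 - 2 J^{3}$ ($W{\left(J \right)} = - 2 \left(J^{2} J + 8\right) = - 2 \left(J^{3} + 8\right) = - 2 \left(8 + J^{3}\right) = -16 - 2 J^{3}$)
$U + \frac{1}{-32465 + W{\left(200 \right)}} = 22687 + \frac{1}{-32465 - \left(16 + 2 \cdot 200^{3}\right)} = 22687 + \frac{1}{-32465 - 16000016} = 22687 + \frac{1}{-16032481} = 22687 - \frac{1}{16032481} = \frac{363728896446}{16032481}$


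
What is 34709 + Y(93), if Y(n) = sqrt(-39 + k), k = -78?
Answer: 34709 + 3*I*sqrt(13) ≈ 34709.0 + 10.817*I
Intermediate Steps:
Y(n) = 3*I*sqrt(13) (Y(n) = sqrt(-39 - 78) = sqrt(-117) = 3*I*sqrt(13))
34709 + Y(93) = 34709 + 3*I*sqrt(13)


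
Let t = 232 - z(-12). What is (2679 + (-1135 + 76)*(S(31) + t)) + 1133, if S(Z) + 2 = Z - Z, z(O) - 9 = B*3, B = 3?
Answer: -220696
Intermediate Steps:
z(O) = 18 (z(O) = 9 + 3*3 = 9 + 9 = 18)
S(Z) = -2 (S(Z) = -2 + (Z - Z) = -2 + 0 = -2)
t = 214 (t = 232 - 1*18 = 232 - 18 = 214)
(2679 + (-1135 + 76)*(S(31) + t)) + 1133 = (2679 + (-1135 + 76)*(-2 + 214)) + 1133 = (2679 - 1059*212) + 1133 = (2679 - 224508) + 1133 = -221829 + 1133 = -220696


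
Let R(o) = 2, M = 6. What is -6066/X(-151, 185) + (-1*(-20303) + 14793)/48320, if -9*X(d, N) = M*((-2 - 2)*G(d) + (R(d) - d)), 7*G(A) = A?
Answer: 78410789/2023400 ≈ 38.752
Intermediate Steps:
G(A) = A/7
X(d, N) = -4/3 + 22*d/21 (X(d, N) = -2*((-2 - 2)*(d/7) + (2 - d))/3 = -2*(-4*d/7 + (2 - d))/3 = -2*(2 - 11*d/7)/3 = -(12 - 66*d/7)/9 = -4/3 + 22*d/21)
-6066/X(-151, 185) + (-1*(-20303) + 14793)/48320 = -6066/(-4/3 + (22/21)*(-151)) + (-1*(-20303) + 14793)/48320 = -6066/(-4/3 - 3322/21) + (20303 + 14793)*(1/48320) = -6066/(-3350/21) + 35096*(1/48320) = -6066*(-21/3350) + 4387/6040 = 63693/1675 + 4387/6040 = 78410789/2023400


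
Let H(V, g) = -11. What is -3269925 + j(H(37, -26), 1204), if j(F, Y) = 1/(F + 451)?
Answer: -1438766999/440 ≈ -3.2699e+6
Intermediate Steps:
j(F, Y) = 1/(451 + F)
-3269925 + j(H(37, -26), 1204) = -3269925 + 1/(451 - 11) = -3269925 + 1/440 = -1438766999/440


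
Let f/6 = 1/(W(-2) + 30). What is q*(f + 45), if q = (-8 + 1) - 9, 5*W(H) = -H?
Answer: -13740/19 ≈ -723.16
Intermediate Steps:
W(H) = -H/5 (W(H) = (-H)/5 = -H/5)
f = 15/76 (f = 6/(-1/5*(-2) + 30) = 6/(2/5 + 30) = 6/(152/5) = 6*(5/152) = 15/76 ≈ 0.19737)
q = -16 (q = -7 - 9 = -16)
q*(f + 45) = -16*(15/76 + 45) = -16*3435/76 = -13740/19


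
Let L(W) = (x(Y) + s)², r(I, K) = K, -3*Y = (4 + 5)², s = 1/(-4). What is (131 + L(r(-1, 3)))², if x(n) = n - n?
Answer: 4397409/256 ≈ 17177.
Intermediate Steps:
s = -¼ ≈ -0.25000
Y = -27 (Y = -(4 + 5)²/3 = -⅓*9² = -⅓*81 = -27)
x(n) = 0
L(W) = 1/16 (L(W) = (0 - ¼)² = (-¼)² = 1/16)
(131 + L(r(-1, 3)))² = (131 + 1/16)² = (2097/16)² = 4397409/256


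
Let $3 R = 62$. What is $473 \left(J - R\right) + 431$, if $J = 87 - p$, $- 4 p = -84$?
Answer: $\frac{65621}{3} \approx 21874.0$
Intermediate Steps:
$R = \frac{62}{3}$ ($R = \frac{1}{3} \cdot 62 = \frac{62}{3} \approx 20.667$)
$p = 21$ ($p = \left(- \frac{1}{4}\right) \left(-84\right) = 21$)
$J = 66$ ($J = 87 - 21 = 66$)
$473 \left(J - R\right) + 431 = 473 \left(66 - \frac{62}{3}\right) + 431 = 473 \cdot \frac{136}{3} + 431 = \frac{64328}{3} + 431 = \frac{65621}{3}$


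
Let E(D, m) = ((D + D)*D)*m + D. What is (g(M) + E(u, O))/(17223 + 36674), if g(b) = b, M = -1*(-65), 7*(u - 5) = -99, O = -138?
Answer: -1127759/2640953 ≈ -0.42703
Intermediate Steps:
u = -64/7 (u = 5 + (1/7)*(-99) = 5 - 99/7 = -64/7 ≈ -9.1429)
M = 65
E(D, m) = D + 2*m*D**2 (E(D, m) = ((2*D)*D)*m + D = (2*D**2)*m + D = 2*m*D**2 + D = D + 2*m*D**2)
(g(M) + E(u, O))/(17223 + 36674) = (65 - 64*(1 + 2*(-64/7)*(-138))/7)/(17223 + 36674) = (65 - 64*(1 + 17664/7)/7)/53897 = (65 - 64/7*17671/7)*(1/53897) = (65 - 1130944/49)*(1/53897) = -1127759/49*1/53897 = -1127759/2640953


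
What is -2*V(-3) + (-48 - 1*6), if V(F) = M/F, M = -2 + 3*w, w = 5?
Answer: -136/3 ≈ -45.333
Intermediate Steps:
M = 13 (M = -2 + 3*5 = -2 + 15 = 13)
V(F) = 13/F
-2*V(-3) + (-48 - 1*6) = -26/(-3) + (-48 - 1*6) = -26*(-1)/3 + (-48 - 6) = -2*(-13/3) - 54 = 26/3 - 54 = -136/3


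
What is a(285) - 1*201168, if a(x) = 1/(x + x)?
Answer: -114665759/570 ≈ -2.0117e+5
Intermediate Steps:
a(x) = 1/(2*x)
a(285) - 1*201168 = (½)/285 - 1*201168 = (½)*(1/285) - 201168 = 1/570 - 201168 = -114665759/570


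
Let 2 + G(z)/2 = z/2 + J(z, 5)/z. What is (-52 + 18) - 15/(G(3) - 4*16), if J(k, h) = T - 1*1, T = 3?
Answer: -6449/191 ≈ -33.764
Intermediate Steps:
J(k, h) = 2 (J(k, h) = 3 - 1*1 = 3 - 1 = 2)
G(z) = -4 + z + 4/z (G(z) = -4 + 2*(z/2 + 2/z) = -4 + (z + 4/z) = -4 + z + 4/z)
(-52 + 18) - 15/(G(3) - 4*16) = (-52 + 18) - 15/((-4 + 3 + 4/3) - 4*16) = -34 - 15/((-4 + 3 + 4*(1/3)) - 64) = -34 - 15/((-4 + 3 + 4/3) - 64) = -34 - 15/(1/3 - 64) = -34 - 15/(-191/3) = -34 - 3/191*(-15) = -34 + 45/191 = -6449/191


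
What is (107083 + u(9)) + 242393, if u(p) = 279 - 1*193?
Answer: 349562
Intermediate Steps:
u(p) = 86 (u(p) = 279 - 193 = 86)
(107083 + u(9)) + 242393 = (107083 + 86) + 242393 = 107169 + 242393 = 349562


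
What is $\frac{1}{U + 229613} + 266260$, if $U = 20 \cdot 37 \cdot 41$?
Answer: $\frac{69215085781}{259953} \approx 2.6626 \cdot 10^{5}$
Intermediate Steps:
$U = 30340$ ($U = 740 \cdot 41 = 30340$)
$\frac{1}{U + 229613} + 266260 = \frac{1}{30340 + 229613} + 266260 = \frac{1}{259953} + 266260 = \frac{69215085781}{259953}$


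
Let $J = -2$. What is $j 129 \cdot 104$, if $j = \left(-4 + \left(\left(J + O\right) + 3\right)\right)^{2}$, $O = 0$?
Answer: $120744$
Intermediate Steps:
$j = 9$ ($j = \left(-4 + \left(\left(-2 + 0\right) + 3\right)\right)^{2} = \left(-4 + \left(-2 + 3\right)\right)^{2} = \left(-4 + 1\right)^{2} = \left(-3\right)^{2} = 9$)
$j 129 \cdot 104 = 9 \cdot 129 \cdot 104 = 1161 \cdot 104 = 120744$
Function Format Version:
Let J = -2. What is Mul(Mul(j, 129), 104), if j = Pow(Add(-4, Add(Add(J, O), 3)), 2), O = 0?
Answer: 120744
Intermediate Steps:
j = 9 (j = Pow(Add(-4, Add(Add(-2, 0), 3)), 2) = Pow(Add(-4, Add(-2, 3)), 2) = Pow(Add(-4, 1), 2) = Pow(-3, 2) = 9)
Mul(Mul(j, 129), 104) = Mul(Mul(9, 129), 104) = Mul(1161, 104) = 120744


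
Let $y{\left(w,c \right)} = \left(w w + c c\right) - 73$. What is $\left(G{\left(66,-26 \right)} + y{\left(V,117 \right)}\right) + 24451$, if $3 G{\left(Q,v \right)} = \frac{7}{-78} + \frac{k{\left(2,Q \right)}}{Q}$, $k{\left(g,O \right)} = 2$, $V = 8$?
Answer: $\frac{32716381}{858} \approx 38131.0$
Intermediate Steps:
$y{\left(w,c \right)} = -73 + c^{2} + w^{2}$ ($y{\left(w,c \right)} = \left(w^{2} + c^{2}\right) - 73 = \left(c^{2} + w^{2}\right) - 73 = -73 + c^{2} + w^{2}$)
$G{\left(Q,v \right)} = - \frac{7}{234} + \frac{2}{3 Q}$ ($G{\left(Q,v \right)} = \frac{\frac{7}{-78} + \frac{2}{Q}}{3} = \frac{7 \left(- \frac{1}{78}\right) + \frac{2}{Q}}{3} = \frac{- \frac{7}{78} + \frac{2}{Q}}{3} = - \frac{7}{234} + \frac{2}{3 Q}$)
$\left(G{\left(66,-26 \right)} + y{\left(V,117 \right)}\right) + 24451 = \left(\frac{156 - 462}{234 \cdot 66} + \left(-73 + 117^{2} + 8^{2}\right)\right) + 24451 = \left(\frac{1}{234} \cdot \frac{1}{66} \left(156 - 462\right) + \left(-73 + 13689 + 64\right)\right) + 24451 = \left(\frac{1}{234} \cdot \frac{1}{66} \left(-306\right) + 13680\right) + 24451 = \left(- \frac{17}{858} + 13680\right) + 24451 = \frac{11737423}{858} + 24451 = \frac{32716381}{858}$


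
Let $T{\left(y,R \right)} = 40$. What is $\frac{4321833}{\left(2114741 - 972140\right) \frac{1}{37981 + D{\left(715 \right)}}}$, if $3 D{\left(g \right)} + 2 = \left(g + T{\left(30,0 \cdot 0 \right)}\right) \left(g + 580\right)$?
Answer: $\frac{1572666047926}{1142601} \approx 1.3764 \cdot 10^{6}$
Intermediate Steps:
$D{\left(g \right)} = - \frac{2}{3} + \frac{\left(40 + g\right) \left(580 + g\right)}{3}$ ($D{\left(g \right)} = - \frac{2}{3} + \frac{\left(g + 40\right) \left(g + 580\right)}{3} = - \frac{2}{3} + \frac{\left(40 + g\right) \left(580 + g\right)}{3}$)
$\frac{4321833}{\left(2114741 - 972140\right) \frac{1}{37981 + D{\left(715 \right)}}} = \frac{4321833}{\left(2114741 - 972140\right) \frac{1}{37981 + \left(\frac{23198}{3} + \frac{715^{2}}{3} + \frac{620}{3} \cdot 715\right)}} = \frac{4321833}{1142601 \frac{1}{37981 + \left(\frac{23198}{3} + \frac{1}{3} \cdot 511225 + \frac{443300}{3}\right)}} = \frac{4321833}{1142601 \frac{1}{37981 + \left(\frac{23198}{3} + \frac{511225}{3} + \frac{443300}{3}\right)}} = \frac{4321833}{1142601 \frac{1}{37981 + \frac{977723}{3}}} = \frac{4321833}{1142601 \frac{1}{\frac{1091666}{3}}} = \frac{4321833}{1142601 \cdot \frac{3}{1091666}} = \frac{4321833}{\frac{3427803}{1091666}} = 4321833 \cdot \frac{1091666}{3427803} = \frac{1572666047926}{1142601}$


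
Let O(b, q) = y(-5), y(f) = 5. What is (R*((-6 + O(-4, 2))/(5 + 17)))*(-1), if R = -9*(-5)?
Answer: 45/22 ≈ 2.0455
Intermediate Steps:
R = 45
O(b, q) = 5
(R*((-6 + O(-4, 2))/(5 + 17)))*(-1) = (45*((-6 + 5)/(5 + 17)))*(-1) = (45*(-1/22))*(-1) = -45/22*(-1) = 45/22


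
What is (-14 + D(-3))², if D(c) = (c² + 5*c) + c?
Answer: 529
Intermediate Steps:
D(c) = c² + 6*c
(-14 + D(-3))² = (-14 - 3*(6 - 3))² = (-14 - 3*3)² = (-14 - 9)² = (-23)² = 529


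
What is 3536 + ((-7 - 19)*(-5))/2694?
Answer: 4763057/1347 ≈ 3536.0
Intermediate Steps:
3536 + ((-7 - 19)*(-5))/2694 = 3536 - 26*(-5)*(1/2694) = 3536 + 130*(1/2694) = 3536 + 65/1347 = 4763057/1347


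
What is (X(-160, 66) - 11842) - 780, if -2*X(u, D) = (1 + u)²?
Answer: -50525/2 ≈ -25263.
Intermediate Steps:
X(u, D) = -(1 + u)²/2
(X(-160, 66) - 11842) - 780 = (-(1 - 160)²/2 - 11842) - 780 = (-½*(-159)² - 11842) - 780 = (-½*25281 - 11842) - 780 = (-25281/2 - 11842) - 780 = -48965/2 - 780 = -50525/2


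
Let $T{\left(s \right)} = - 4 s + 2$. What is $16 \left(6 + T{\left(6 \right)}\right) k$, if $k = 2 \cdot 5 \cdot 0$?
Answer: $0$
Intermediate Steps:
$T{\left(s \right)} = 2 - 4 s$
$k = 0$ ($k = 10 \cdot 0 = 0$)
$16 \left(6 + T{\left(6 \right)}\right) k = 16 \left(6 + \left(2 - 24\right)\right) 0 = 16 \left(6 - 22\right) 0 = 16 \left(-16\right) 0 = \left(-256\right) 0 = 0$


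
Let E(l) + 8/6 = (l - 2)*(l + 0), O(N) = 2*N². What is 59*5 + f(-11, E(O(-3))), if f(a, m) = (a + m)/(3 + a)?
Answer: 6253/24 ≈ 260.54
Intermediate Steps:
E(l) = -4/3 + l*(-2 + l) (E(l) = -4/3 + (l - 2)*(l + 0) = -4/3 + (-2 + l)*l = -4/3 + l*(-2 + l))
f(a, m) = (a + m)/(3 + a)
59*5 + f(-11, E(O(-3))) = 59*5 + (-11 + (-4/3 + (2*(-3)²)² - 4*(-3)²))/(3 - 11) = 295 + (-11 + (-4/3 + (2*9)² - 4*9))/(-8) = 295 - (-11 + (-4/3 + 18² - 2*18))/8 = 295 - (-11 + (-4/3 + 324 - 36))/8 = 295 - (-11 + 860/3)/8 = 295 - ⅛*827/3 = 295 - 827/24 = 6253/24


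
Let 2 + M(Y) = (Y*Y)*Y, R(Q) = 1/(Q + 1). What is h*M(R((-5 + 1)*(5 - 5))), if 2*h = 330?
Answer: -165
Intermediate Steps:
R(Q) = 1/(1 + Q)
M(Y) = -2 + Y³ (M(Y) = -2 + (Y*Y)*Y = -2 + Y²*Y = -2 + Y³)
h = 165 (h = (½)*330 = 165)
h*M(R((-5 + 1)*(5 - 5))) = 165*(-2 + (1/(1 + (-5 + 1)*(5 - 5)))³) = 165*(-2 + (1/(1 - 4*0))³) = 165*(-2 + (1/(1 + 0))³) = 165*(-2 + (1/1)³) = 165*(-2 + 1³) = 165*(-2 + 1) = 165*(-1) = -165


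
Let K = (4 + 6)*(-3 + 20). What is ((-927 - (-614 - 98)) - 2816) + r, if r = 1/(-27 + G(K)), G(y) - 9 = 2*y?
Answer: -975981/322 ≈ -3031.0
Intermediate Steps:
K = 170 (K = 10*17 = 170)
G(y) = 9 + 2*y
r = 1/322 (r = 1/(-27 + (9 + 2*170)) = 1/(-27 + (9 + 340)) = 1/(-27 + 349) = 1/322 ≈ 0.0031056)
((-927 - (-614 - 98)) - 2816) + r = ((-927 - (-614 - 98)) - 2816) + 1/322 = ((-927 - 1*(-712)) - 2816) + 1/322 = ((-927 + 712) - 2816) + 1/322 = (-215 - 2816) + 1/322 = -3031 + 1/322 = -975981/322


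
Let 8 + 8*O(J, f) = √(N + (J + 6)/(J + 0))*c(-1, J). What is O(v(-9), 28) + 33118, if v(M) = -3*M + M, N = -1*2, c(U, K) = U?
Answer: 33117 - I*√6/24 ≈ 33117.0 - 0.10206*I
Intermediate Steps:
N = -2
v(M) = -2*M
O(J, f) = -1 - √(-2 + (6 + J)/J)/8 (O(J, f) = -1 + (√(-2 + (J + 6)/(J + 0))*(-1))/8 = -1 + (√(-2 + (6 + J)/J)*(-1))/8 = -1 + (-√(-2 + (6 + J)/J))/8 = -1 - √(-2 + (6 + J)/J)/8)
O(v(-9), 28) + 33118 = (-1 - I*√2*√(-6 - 2*(-9))/6/8) + 33118 = (-1 - I*√2*√(-6 + 18)/6/8) + 33118 = (-1 - I*√6/3/8) + 33118 = (-1 - I*√6/24) + 33118 = 33117 - I*√6/24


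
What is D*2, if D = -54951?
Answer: -109902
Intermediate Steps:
D*2 = -54951*2 = -109902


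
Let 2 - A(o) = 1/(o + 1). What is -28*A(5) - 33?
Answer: -253/3 ≈ -84.333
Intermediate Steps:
A(o) = 2 - 1/(1 + o) (A(o) = 2 - 1/(o + 1) = 2 - 1/(1 + o))
-28*A(5) - 33 = -28*(1 + 2*5)/(1 + 5) - 33 = -28*(1 + 10)/6 - 33 = -14*11/3 - 33 = -28*11/6 - 33 = -154/3 - 33 = -253/3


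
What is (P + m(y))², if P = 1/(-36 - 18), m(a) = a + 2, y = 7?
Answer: 235225/2916 ≈ 80.667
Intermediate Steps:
m(a) = 2 + a
P = -1/54 (P = 1/(-54) = -1/54 ≈ -0.018519)
(P + m(y))² = (-1/54 + (2 + 7))² = (-1/54 + 9)² = (485/54)² = 235225/2916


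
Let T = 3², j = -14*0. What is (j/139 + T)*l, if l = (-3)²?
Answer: 81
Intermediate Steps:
j = 0
l = 9
T = 9
(j/139 + T)*l = (0/139 + 9)*9 = (0*(1/139) + 9)*9 = (0 + 9)*9 = 9*9 = 81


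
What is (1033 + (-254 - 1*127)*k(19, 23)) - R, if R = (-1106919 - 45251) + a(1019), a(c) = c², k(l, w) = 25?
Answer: 105317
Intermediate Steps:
R = -113809 (R = (-1106919 - 45251) + 1019² = -1152170 + 1038361 = -113809)
(1033 + (-254 - 1*127)*k(19, 23)) - R = (1033 + (-254 - 1*127)*25) - 1*(-113809) = (1033 + (-254 - 127)*25) + 113809 = (1033 - 381*25) + 113809 = (1033 - 9525) + 113809 = -8492 + 113809 = 105317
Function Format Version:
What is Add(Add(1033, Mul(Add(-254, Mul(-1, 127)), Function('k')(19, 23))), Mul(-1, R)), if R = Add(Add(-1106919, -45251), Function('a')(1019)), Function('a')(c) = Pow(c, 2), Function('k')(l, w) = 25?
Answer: 105317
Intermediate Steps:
R = -113809 (R = Add(Add(-1106919, -45251), Pow(1019, 2)) = Add(-1152170, 1038361) = -113809)
Add(Add(1033, Mul(Add(-254, Mul(-1, 127)), Function('k')(19, 23))), Mul(-1, R)) = Add(Add(1033, Mul(Add(-254, Mul(-1, 127)), 25)), Mul(-1, -113809)) = Add(Add(1033, Mul(Add(-254, -127), 25)), 113809) = Add(Add(1033, Mul(-381, 25)), 113809) = Add(Add(1033, -9525), 113809) = Add(-8492, 113809) = 105317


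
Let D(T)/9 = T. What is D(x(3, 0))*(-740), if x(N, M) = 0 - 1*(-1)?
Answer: -6660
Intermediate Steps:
x(N, M) = 1 (x(N, M) = 0 + 1 = 1)
D(T) = 9*T
D(x(3, 0))*(-740) = (9*1)*(-740) = 9*(-740) = -6660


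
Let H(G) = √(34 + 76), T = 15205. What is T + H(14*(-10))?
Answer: 15205 + √110 ≈ 15215.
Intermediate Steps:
H(G) = √110
T + H(14*(-10)) = 15205 + √110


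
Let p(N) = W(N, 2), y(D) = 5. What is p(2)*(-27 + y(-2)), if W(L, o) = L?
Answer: -44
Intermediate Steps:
p(N) = N
p(2)*(-27 + y(-2)) = 2*(-27 + 5) = 2*(-22) = -44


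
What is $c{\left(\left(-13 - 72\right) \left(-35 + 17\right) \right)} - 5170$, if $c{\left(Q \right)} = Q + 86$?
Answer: $-3554$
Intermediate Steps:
$c{\left(Q \right)} = 86 + Q$
$c{\left(\left(-13 - 72\right) \left(-35 + 17\right) \right)} - 5170 = \left(86 + \left(-13 - 72\right) \left(-35 + 17\right)\right) - 5170 = \left(86 - -1530\right) - 5170 = \left(86 + 1530\right) - 5170 = 1616 - 5170 = -3554$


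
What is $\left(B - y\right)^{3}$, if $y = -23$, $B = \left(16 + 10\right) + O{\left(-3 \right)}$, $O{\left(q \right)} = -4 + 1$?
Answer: $97336$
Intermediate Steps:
$O{\left(q \right)} = -3$
$B = 23$ ($B = \left(16 + 10\right) - 3 = 26 - 3 = 23$)
$\left(B - y\right)^{3} = \left(23 - -23\right)^{3} = \left(23 + 23\right)^{3} = 46^{3} = 97336$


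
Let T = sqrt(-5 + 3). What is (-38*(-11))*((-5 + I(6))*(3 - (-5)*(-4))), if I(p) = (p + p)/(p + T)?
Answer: 22066 + 2244*I*sqrt(2) ≈ 22066.0 + 3173.5*I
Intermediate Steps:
T = I*sqrt(2) (T = sqrt(-2) = I*sqrt(2) ≈ 1.4142*I)
I(p) = 2*p/(p + I*sqrt(2)) (I(p) = (p + p)/(p + I*sqrt(2)) = (2*p)/(p + I*sqrt(2)) = 2*p/(p + I*sqrt(2)))
(-38*(-11))*((-5 + I(6))*(3 - (-5)*(-4))) = (-38*(-11))*((-5 + 2*6/(6 + I*sqrt(2)))*(3 - (-5)*(-4))) = 418*((-5 + 12/(6 + I*sqrt(2)))*(3 - 5*4)) = 418*((-5 + 12/(6 + I*sqrt(2)))*(3 - 20)) = 418*((-5 + 12/(6 + I*sqrt(2)))*(-17)) = 418*(85 - 204/(6 + I*sqrt(2))) = 35530 - 85272/(6 + I*sqrt(2))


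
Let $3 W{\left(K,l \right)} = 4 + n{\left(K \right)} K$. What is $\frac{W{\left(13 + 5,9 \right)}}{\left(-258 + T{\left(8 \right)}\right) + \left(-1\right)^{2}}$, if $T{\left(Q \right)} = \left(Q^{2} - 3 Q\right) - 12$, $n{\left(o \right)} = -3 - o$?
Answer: $\frac{374}{687} \approx 0.5444$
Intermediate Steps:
$T{\left(Q \right)} = -12 + Q^{2} - 3 Q$
$W{\left(K,l \right)} = \frac{4}{3} + \frac{K \left(-3 - K\right)}{3}$ ($W{\left(K,l \right)} = \frac{4 + \left(-3 - K\right) K}{3} = \frac{4 + K \left(-3 - K\right)}{3} = \frac{4}{3} + \frac{K \left(-3 - K\right)}{3}$)
$\frac{W{\left(13 + 5,9 \right)}}{\left(-258 + T{\left(8 \right)}\right) + \left(-1\right)^{2}} = \frac{\frac{4}{3} - \frac{\left(13 + 5\right) \left(3 + \left(13 + 5\right)\right)}{3}}{\left(-258 - \left(36 - 64\right)\right) + \left(-1\right)^{2}} = \frac{\frac{4}{3} - 6 \left(3 + 18\right)}{\left(-258 - -28\right) + 1} = \frac{\frac{4}{3} - 6 \cdot 21}{\left(-258 + 28\right) + 1} = \frac{\frac{4}{3} - 126}{-230 + 1} = - \frac{374}{3 \left(-229\right)} = \left(- \frac{374}{3}\right) \left(- \frac{1}{229}\right) = \frac{374}{687}$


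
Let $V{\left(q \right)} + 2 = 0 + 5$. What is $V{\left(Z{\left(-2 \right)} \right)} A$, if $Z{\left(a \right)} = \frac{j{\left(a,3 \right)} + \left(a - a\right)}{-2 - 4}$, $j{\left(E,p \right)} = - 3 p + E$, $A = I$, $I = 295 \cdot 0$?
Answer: $0$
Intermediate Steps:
$I = 0$
$A = 0$
$j{\left(E,p \right)} = E - 3 p$
$Z{\left(a \right)} = \frac{3}{2} - \frac{a}{6}$ ($Z{\left(a \right)} = \frac{\left(a - 9\right) + \left(a - a\right)}{-2 - 4} = \frac{\left(a - 9\right) + 0}{-6} = \left(\left(-9 + a\right) + 0\right) \left(- \frac{1}{6}\right) = \left(-9 + a\right) \left(- \frac{1}{6}\right) = \frac{3}{2} - \frac{a}{6}$)
$V{\left(q \right)} = 3$ ($V{\left(q \right)} = -2 + \left(0 + 5\right) = -2 + 5 = 3$)
$V{\left(Z{\left(-2 \right)} \right)} A = 3 \cdot 0 = 0$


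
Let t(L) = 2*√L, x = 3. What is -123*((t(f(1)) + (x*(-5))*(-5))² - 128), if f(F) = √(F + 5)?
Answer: 15744 - 123*(75 + 2*6^(¼))² ≈ -7.3509e+5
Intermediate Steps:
f(F) = √(5 + F)
-123*((t(f(1)) + (x*(-5))*(-5))² - 128) = -123*((2*√(√(5 + 1)) + (3*(-5))*(-5))² - 128) = -123*((2*√(√6) - 15*(-5))² - 128) = -123*((2*6^(¼) + 75)² - 128) = -123*((75 + 2*6^(¼))² - 128) = -123*(-128 + (75 + 2*6^(¼))²) = 15744 - 123*(75 + 2*6^(¼))²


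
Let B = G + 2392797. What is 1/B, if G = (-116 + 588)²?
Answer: 1/2615581 ≈ 3.8232e-7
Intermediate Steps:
G = 222784 (G = 472² = 222784)
B = 2615581 (B = 222784 + 2392797 = 2615581)
1/B = 1/2615581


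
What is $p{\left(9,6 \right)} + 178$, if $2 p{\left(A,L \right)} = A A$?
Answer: $\frac{437}{2} \approx 218.5$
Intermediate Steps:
$p{\left(A,L \right)} = \frac{A^{2}}{2}$ ($p{\left(A,L \right)} = \frac{A A}{2} = \frac{A^{2}}{2}$)
$p{\left(9,6 \right)} + 178 = \frac{9^{2}}{2} + 178 = \frac{1}{2} \cdot 81 + 178 = \frac{81}{2} + 178 = \frac{437}{2}$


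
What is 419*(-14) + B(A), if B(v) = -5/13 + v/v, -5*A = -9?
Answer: -76250/13 ≈ -5865.4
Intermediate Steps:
A = 9/5 (A = -1/5*(-9) = 9/5 ≈ 1.8000)
B(v) = 8/13 (B(v) = -5*1/13 + 1 = -5/13 + 1 = 8/13)
419*(-14) + B(A) = 419*(-14) + 8/13 = -5866 + 8/13 = -76250/13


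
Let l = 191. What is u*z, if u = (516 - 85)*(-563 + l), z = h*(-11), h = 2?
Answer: 3527304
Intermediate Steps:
z = -22 (z = 2*(-11) = -22)
u = -160332 (u = (516 - 85)*(-563 + 191) = 431*(-372) = -160332)
u*z = -160332*(-22) = 3527304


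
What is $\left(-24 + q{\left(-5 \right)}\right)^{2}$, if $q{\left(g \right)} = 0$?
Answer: $576$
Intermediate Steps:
$\left(-24 + q{\left(-5 \right)}\right)^{2} = \left(-24 + 0\right)^{2} = \left(-24\right)^{2} = 576$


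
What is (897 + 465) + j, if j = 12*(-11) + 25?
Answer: 1255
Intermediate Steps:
j = -107 (j = -132 + 25 = -107)
(897 + 465) + j = (897 + 465) - 107 = 1362 - 107 = 1255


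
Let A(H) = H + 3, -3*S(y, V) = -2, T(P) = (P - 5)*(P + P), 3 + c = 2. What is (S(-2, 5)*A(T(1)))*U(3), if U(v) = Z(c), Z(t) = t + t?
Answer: 20/3 ≈ 6.6667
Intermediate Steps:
c = -1 (c = -3 + 2 = -1)
T(P) = 2*P*(-5 + P) (T(P) = (-5 + P)*(2*P) = 2*P*(-5 + P))
Z(t) = 2*t
S(y, V) = ⅔ (S(y, V) = -⅓*(-2) = ⅔)
U(v) = -2 (U(v) = 2*(-1) = -2)
A(H) = 3 + H
(S(-2, 5)*A(T(1)))*U(3) = (2*(3 + 2*1*(-5 + 1))/3)*(-2) = (2*(3 + 2*1*(-4))/3)*(-2) = (2*(3 - 8)/3)*(-2) = ((⅔)*(-5))*(-2) = -10/3*(-2) = 20/3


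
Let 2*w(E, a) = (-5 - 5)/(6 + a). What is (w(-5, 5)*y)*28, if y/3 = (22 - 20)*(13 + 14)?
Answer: -22680/11 ≈ -2061.8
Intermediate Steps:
w(E, a) = -5/(6 + a) (w(E, a) = ((-5 - 5)/(6 + a))/2 = (-10/(6 + a))/2 = -5/(6 + a))
y = 162 (y = 3*((22 - 20)*(13 + 14)) = 3*(2*27) = 3*54 = 162)
(w(-5, 5)*y)*28 = (-5/(6 + 5)*162)*28 = (-5/11*162)*28 = (-5*1/11*162)*28 = -5/11*162*28 = -810/11*28 = -22680/11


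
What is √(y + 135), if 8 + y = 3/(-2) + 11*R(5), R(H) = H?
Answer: 19*√2/2 ≈ 13.435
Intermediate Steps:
y = 91/2 (y = -8 + (3/(-2) + 11*5) = -8 + (3*(-½) + 55) = -8 + (-3/2 + 55) = -8 + 107/2 = 91/2 ≈ 45.500)
√(y + 135) = √(91/2 + 135) = √(361/2) = 19*√2/2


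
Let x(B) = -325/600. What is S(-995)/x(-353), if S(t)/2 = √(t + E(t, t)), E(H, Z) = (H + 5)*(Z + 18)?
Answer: -48*√966235/13 ≈ -3629.4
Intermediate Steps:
x(B) = -13/24 (x(B) = -325*1/600 = -13/24)
E(H, Z) = (5 + H)*(18 + Z)
S(t) = 2*√(90 + t² + 24*t) (S(t) = 2*√(t + (90 + 5*t + 18*t + t*t)) = 2*√(t + (90 + 5*t + 18*t + t²)) = 2*√(t + (90 + t² + 23*t)) = 2*√(90 + t² + 24*t))
S(-995)/x(-353) = (2*√(90 + (-995)² + 24*(-995)))/(-13/24) = (2*√(90 + 990025 - 23880))*(-24/13) = (2*√966235)*(-24/13) = -48*√966235/13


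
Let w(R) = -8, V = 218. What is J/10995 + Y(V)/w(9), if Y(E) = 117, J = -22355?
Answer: -293051/17592 ≈ -16.658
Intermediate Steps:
J/10995 + Y(V)/w(9) = -22355/10995 + 117/(-8) = -22355*1/10995 + 117*(-1/8) = -4471/2199 - 117/8 = -293051/17592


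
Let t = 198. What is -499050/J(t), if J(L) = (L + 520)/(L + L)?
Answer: -98811900/359 ≈ -2.7524e+5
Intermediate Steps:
J(L) = (520 + L)/(2*L) (J(L) = (520 + L)/((2*L)) = (520 + L)*(1/(2*L)) = (520 + L)/(2*L))
-499050/J(t) = -499050*396/(520 + 198) = -499050/((½)*(1/198)*718) = -499050/359/198 = -499050*198/359 = -98811900/359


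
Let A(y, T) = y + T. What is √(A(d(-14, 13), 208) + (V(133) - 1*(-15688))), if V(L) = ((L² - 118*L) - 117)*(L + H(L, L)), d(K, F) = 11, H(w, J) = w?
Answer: √515455 ≈ 717.95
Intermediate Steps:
V(L) = 2*L*(-117 + L² - 118*L) (V(L) = ((L² - 118*L) - 117)*(L + L) = (-117 + L² - 118*L)*(2*L) = 2*L*(-117 + L² - 118*L))
A(y, T) = T + y
√(A(d(-14, 13), 208) + (V(133) - 1*(-15688))) = √((208 + 11) + (2*133*(-117 + 133² - 118*133) - 1*(-15688))) = √(219 + (2*133*(-117 + 17689 - 15694) + 15688)) = √(219 + (2*133*1878 + 15688)) = √(219 + (499548 + 15688)) = √(219 + 515236) = √515455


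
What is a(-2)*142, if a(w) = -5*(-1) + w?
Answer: 426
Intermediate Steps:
a(w) = 5 + w
a(-2)*142 = (5 - 2)*142 = 3*142 = 426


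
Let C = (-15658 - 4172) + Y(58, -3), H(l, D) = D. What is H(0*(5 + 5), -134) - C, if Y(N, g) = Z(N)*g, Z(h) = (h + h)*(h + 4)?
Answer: 41272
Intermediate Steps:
Z(h) = 2*h*(4 + h) (Z(h) = (2*h)*(4 + h) = 2*h*(4 + h))
Y(N, g) = 2*N*g*(4 + N) (Y(N, g) = (2*N*(4 + N))*g = 2*N*g*(4 + N))
C = -41406 (C = (-15658 - 4172) + 2*58*(-3)*(4 + 58) = -19830 + 2*58*(-3)*62 = -19830 - 21576 = -41406)
H(0*(5 + 5), -134) - C = -134 - 1*(-41406) = -134 + 41406 = 41272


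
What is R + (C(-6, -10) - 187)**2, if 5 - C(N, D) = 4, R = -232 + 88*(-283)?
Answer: 9460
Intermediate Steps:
R = -25136 (R = -232 - 24904 = -25136)
C(N, D) = 1 (C(N, D) = 5 - 1*4 = 5 - 4 = 1)
R + (C(-6, -10) - 187)**2 = -25136 + (1 - 187)**2 = -25136 + (-186)**2 = -25136 + 34596 = 9460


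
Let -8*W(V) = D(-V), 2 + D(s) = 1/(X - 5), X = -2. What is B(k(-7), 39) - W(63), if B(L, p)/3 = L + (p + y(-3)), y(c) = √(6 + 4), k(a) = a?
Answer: 5361/56 + 3*√10 ≈ 105.22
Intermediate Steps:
D(s) = -15/7 (D(s) = -2 + 1/(-2 - 5) = -2 + 1/(-7) = -2 - ⅐ = -15/7)
y(c) = √10
W(V) = 15/56 (W(V) = -⅛*(-15/7) = 15/56)
B(L, p) = 3*L + 3*p + 3*√10 (B(L, p) = 3*(L + (p + √10)) = 3*(L + p + √10) = 3*L + 3*p + 3*√10)
B(k(-7), 39) - W(63) = (3*(-7) + 3*39 + 3*√10) - 1*15/56 = (-21 + 117 + 3*√10) - 15/56 = (96 + 3*√10) - 15/56 = 5361/56 + 3*√10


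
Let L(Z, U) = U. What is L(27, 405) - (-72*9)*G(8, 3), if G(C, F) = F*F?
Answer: 6237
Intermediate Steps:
G(C, F) = F²
L(27, 405) - (-72*9)*G(8, 3) = 405 - (-72*9)*3² = 405 - (-648)*9 = 405 - 1*(-5832) = 405 + 5832 = 6237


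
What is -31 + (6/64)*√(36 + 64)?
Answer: -481/16 ≈ -30.063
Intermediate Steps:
-31 + (6/64)*√(36 + 64) = -31 + (6*(1/64))*√100 = -31 + (3/32)*10 = -31 + 15/16 = -481/16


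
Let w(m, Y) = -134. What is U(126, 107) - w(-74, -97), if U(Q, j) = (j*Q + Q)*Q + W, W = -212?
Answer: 1714530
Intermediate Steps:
U(Q, j) = -212 + Q*(Q + Q*j) (U(Q, j) = (j*Q + Q)*Q - 212 = (Q*j + Q)*Q - 212 = (Q + Q*j)*Q - 212 = Q*(Q + Q*j) - 212 = -212 + Q*(Q + Q*j))
U(126, 107) - w(-74, -97) = (-212 + 126² + 107*126²) - 1*(-134) = (-212 + 15876 + 107*15876) + 134 = (-212 + 15876 + 1698732) + 134 = 1714396 + 134 = 1714530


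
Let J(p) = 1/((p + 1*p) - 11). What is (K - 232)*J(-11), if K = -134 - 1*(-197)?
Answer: 169/33 ≈ 5.1212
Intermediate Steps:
K = 63 (K = -134 + 197 = 63)
J(p) = 1/(-11 + 2*p) (J(p) = 1/((p + p) - 11) = 1/(2*p - 11) = 1/(-11 + 2*p))
(K - 232)*J(-11) = (63 - 232)/(-11 + 2*(-11)) = -169/(-11 - 22) = -169/(-33) = -169*(-1/33) = 169/33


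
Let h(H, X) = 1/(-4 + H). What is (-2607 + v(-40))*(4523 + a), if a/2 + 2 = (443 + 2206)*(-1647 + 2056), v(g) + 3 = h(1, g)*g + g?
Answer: -17175781910/3 ≈ -5.7253e+9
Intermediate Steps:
v(g) = -3 + 2*g/3 (v(g) = -3 + (g/(-4 + 1) + g) = -3 + (g/(-3) + g) = -3 + (-g/3 + g) = -3 + 2*g/3)
a = 2166878 (a = -4 + 2*((443 + 2206)*(-1647 + 2056)) = -4 + 2*(2649*409) = -4 + 2*1083441 = -4 + 2166882 = 2166878)
(-2607 + v(-40))*(4523 + a) = (-2607 + (-3 + (2/3)*(-40)))*(4523 + 2166878) = (-2607 + (-3 - 80/3))*2171401 = (-2607 - 89/3)*2171401 = -7910/3*2171401 = -17175781910/3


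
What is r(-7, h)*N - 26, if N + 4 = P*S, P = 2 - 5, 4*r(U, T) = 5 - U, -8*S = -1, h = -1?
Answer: -313/8 ≈ -39.125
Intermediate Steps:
S = ⅛ (S = -⅛*(-1) = ⅛ ≈ 0.12500)
r(U, T) = 5/4 - U/4 (r(U, T) = (5 - U)/4 = 5/4 - U/4)
P = -3
N = -35/8 (N = -4 - 3*⅛ = -4 - 3/8 = -35/8 ≈ -4.3750)
r(-7, h)*N - 26 = (5/4 - ¼*(-7))*(-35/8) - 26 = (5/4 + 7/4)*(-35/8) - 26 = 3*(-35/8) - 26 = -105/8 - 26 = -313/8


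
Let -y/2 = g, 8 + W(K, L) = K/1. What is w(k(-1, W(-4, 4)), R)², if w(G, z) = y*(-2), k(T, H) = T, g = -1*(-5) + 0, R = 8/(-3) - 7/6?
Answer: 400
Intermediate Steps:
W(K, L) = -8 + K (W(K, L) = -8 + K/1 = -8 + K*1 = -8 + K)
R = -23/6 (R = 8*(-⅓) - 7*⅙ = -8/3 - 7/6 = -23/6 ≈ -3.8333)
g = 5 (g = 5 + 0 = 5)
y = -10 (y = -2*5 = -10)
w(G, z) = 20 (w(G, z) = -10*(-2) = 20)
w(k(-1, W(-4, 4)), R)² = 20² = 400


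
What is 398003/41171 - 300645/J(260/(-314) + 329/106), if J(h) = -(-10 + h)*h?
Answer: -126895765153835881/7423681056363 ≈ -17093.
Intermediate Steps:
J(h) = -h*(-10 + h)
398003/41171 - 300645/J(260/(-314) + 329/106) = 398003/41171 - 300645*1/((10 - (260/(-314) + 329/106))*(260/(-314) + 329/106)) = 398003*(1/41171) - 300645*1/((10 - (260*(-1/314) + 329*(1/106)))*(260*(-1/314) + 329*(1/106))) = 398003/41171 - 300645*1/((10 - (-130/157 + 329/106))*(-130/157 + 329/106)) = 398003/41171 - 300645*16642/(37873*(10 - 1*37873/16642)) = 398003/41171 - 300645*16642/(37873*(10 - 37873/16642)) = 398003/41171 - 300645/((37873/16642)*(128547/16642)) = 398003/41171 - 300645/4868460531/276956164 = 398003/41171 - 300645*276956164/4868460531 = 398003/41171 - 3083906886140/180313353 = -126895765153835881/7423681056363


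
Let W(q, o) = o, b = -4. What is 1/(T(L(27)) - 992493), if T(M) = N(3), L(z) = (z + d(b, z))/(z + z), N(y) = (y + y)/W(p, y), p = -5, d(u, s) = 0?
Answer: -1/992491 ≈ -1.0076e-6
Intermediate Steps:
N(y) = 2 (N(y) = (y + y)/y = (2*y)/y = 2)
L(z) = 1/2 (L(z) = (z + 0)/(z + z) = z/((2*z)) = z*(1/(2*z)) = 1/2)
T(M) = 2
1/(T(L(27)) - 992493) = 1/(2 - 992493) = 1/(-992491) = -1/992491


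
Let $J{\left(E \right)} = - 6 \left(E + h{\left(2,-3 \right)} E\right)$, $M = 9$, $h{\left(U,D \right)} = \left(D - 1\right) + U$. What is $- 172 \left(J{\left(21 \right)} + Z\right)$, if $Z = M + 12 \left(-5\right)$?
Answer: $-12900$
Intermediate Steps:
$h{\left(U,D \right)} = -1 + D + U$ ($h{\left(U,D \right)} = \left(D - 1\right) + U = \left(-1 + D\right) + U = -1 + D + U$)
$J{\left(E \right)} = 6 E$ ($J{\left(E \right)} = - 6 \left(E + \left(-1 - 3 + 2\right) E\right) = - 6 \left(E - 2 E\right) = - 6 \left(- E\right) = 6 E$)
$Z = -51$ ($Z = 9 + 12 \left(-5\right) = 9 - 60 = -51$)
$- 172 \left(J{\left(21 \right)} + Z\right) = - 172 \left(6 \cdot 21 - 51\right) = - 172 \left(126 - 51\right) = \left(-172\right) 75 = -12900$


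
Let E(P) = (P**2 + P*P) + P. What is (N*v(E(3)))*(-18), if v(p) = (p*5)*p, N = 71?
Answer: -2817990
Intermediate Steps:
E(P) = P + 2*P**2 (E(P) = (P**2 + P**2) + P = 2*P**2 + P = P + 2*P**2)
v(p) = 5*p**2 (v(p) = (5*p)*p = 5*p**2)
(N*v(E(3)))*(-18) = (71*(5*(3*(1 + 2*3))**2))*(-18) = (71*(5*(3*(1 + 6))**2))*(-18) = (71*(5*(3*7)**2))*(-18) = (71*(5*21**2))*(-18) = (71*(5*441))*(-18) = (71*2205)*(-18) = 156555*(-18) = -2817990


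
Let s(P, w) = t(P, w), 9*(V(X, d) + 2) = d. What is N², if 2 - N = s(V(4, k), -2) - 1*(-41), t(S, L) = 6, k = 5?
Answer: 2025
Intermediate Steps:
V(X, d) = -2 + d/9
s(P, w) = 6
N = -45 (N = 2 - (6 - 1*(-41)) = 2 - (6 + 41) = 2 - 1*47 = 2 - 47 = -45)
N² = (-45)² = 2025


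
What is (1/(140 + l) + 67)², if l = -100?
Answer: 7187761/1600 ≈ 4492.4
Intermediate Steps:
(1/(140 + l) + 67)² = (1/(140 - 100) + 67)² = (1/40 + 67)² = (2681/40)² = 7187761/1600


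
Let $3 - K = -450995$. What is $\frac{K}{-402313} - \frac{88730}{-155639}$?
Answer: $- \frac{34495645232}{62615593007} \approx -0.55091$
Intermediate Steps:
$K = 450998$ ($K = 3 - -450995 = 3 + 450995 = 450998$)
$\frac{K}{-402313} - \frac{88730}{-155639} = \frac{450998}{-402313} - \frac{88730}{-155639} = 450998 \left(- \frac{1}{402313}\right) - - \frac{88730}{155639} = - \frac{450998}{402313} + \frac{88730}{155639} = - \frac{34495645232}{62615593007}$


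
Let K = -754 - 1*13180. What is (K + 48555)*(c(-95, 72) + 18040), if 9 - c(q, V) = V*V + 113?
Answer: 441486992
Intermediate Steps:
c(q, V) = -104 - V² (c(q, V) = 9 - (V*V + 113) = 9 - (V² + 113) = 9 - (113 + V²) = 9 + (-113 - V²) = -104 - V²)
K = -13934 (K = -754 - 13180 = -13934)
(K + 48555)*(c(-95, 72) + 18040) = (-13934 + 48555)*((-104 - 1*72²) + 18040) = 34621*((-104 - 1*5184) + 18040) = 34621*((-104 - 5184) + 18040) = 34621*(-5288 + 18040) = 34621*12752 = 441486992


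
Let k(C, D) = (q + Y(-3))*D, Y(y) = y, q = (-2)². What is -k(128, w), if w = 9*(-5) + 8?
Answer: 37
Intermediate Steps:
q = 4
w = -37 (w = -45 + 8 = -37)
k(C, D) = D (k(C, D) = (4 - 3)*D = 1*D = D)
-k(128, w) = -1*(-37) = 37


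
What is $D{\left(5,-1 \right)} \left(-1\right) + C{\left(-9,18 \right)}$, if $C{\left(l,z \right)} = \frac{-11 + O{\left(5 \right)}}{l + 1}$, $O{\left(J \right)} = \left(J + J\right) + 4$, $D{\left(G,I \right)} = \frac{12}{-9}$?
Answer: $\frac{23}{24} \approx 0.95833$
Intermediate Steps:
$D{\left(G,I \right)} = - \frac{4}{3}$ ($D{\left(G,I \right)} = 12 \left(- \frac{1}{9}\right) = - \frac{4}{3}$)
$O{\left(J \right)} = 4 + 2 J$ ($O{\left(J \right)} = 2 J + 4 = 4 + 2 J$)
$C{\left(l,z \right)} = \frac{3}{1 + l}$ ($C{\left(l,z \right)} = \frac{-11 + \left(4 + 2 \cdot 5\right)}{l + 1} = \frac{-11 + \left(4 + 10\right)}{1 + l} = \frac{-11 + 14}{1 + l} = \frac{3}{1 + l}$)
$D{\left(5,-1 \right)} \left(-1\right) + C{\left(-9,18 \right)} = \left(- \frac{4}{3}\right) \left(-1\right) + \frac{3}{1 - 9} = \frac{4}{3} + \frac{3}{-8} = \frac{4}{3} + 3 \left(- \frac{1}{8}\right) = \frac{4}{3} - \frac{3}{8} = \frac{23}{24}$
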